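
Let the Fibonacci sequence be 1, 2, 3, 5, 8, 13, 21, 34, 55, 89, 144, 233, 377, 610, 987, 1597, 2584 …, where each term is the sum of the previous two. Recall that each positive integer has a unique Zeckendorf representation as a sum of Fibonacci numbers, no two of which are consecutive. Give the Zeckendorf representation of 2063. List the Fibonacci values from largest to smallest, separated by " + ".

1597 + 377 + 89

2063 − 1597 = 466
466 − 377 = 89
89 − 89 = 0
So 2063 = 1597 + 377 + 89, with no two terms consecutive in the sequence.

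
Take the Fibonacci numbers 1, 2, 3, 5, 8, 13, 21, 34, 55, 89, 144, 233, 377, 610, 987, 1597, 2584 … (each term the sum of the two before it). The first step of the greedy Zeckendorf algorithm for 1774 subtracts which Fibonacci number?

1597 ≤ 1774 < 2584, so the largest Fibonacci number not exceeding 1774 is 1597.

1597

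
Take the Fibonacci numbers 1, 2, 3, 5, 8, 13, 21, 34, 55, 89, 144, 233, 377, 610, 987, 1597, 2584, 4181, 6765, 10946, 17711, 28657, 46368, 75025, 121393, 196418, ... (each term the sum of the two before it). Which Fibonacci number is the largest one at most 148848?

121393

121393 ≤ 148848 < 196418, so the largest Fibonacci number not exceeding 148848 is 121393.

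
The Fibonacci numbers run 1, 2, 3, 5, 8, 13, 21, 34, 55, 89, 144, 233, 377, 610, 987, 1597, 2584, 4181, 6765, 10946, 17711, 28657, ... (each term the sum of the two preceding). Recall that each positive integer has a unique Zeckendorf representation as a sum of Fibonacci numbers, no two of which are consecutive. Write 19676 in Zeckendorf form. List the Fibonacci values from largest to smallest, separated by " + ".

Greedy algorithm:
subtract 17711 from 19676: 1965 remains
subtract 1597 from 1965: 368 remains
subtract 233 from 368: 135 remains
subtract 89 from 135: 46 remains
subtract 34 from 46: 12 remains
subtract 8 from 12: 4 remains
subtract 3 from 4: 1 remains
subtract 1 from 1: 0 remains
So 19676 = 17711 + 1597 + 233 + 89 + 34 + 8 + 3 + 1, with no two terms consecutive in the sequence.

17711 + 1597 + 233 + 89 + 34 + 8 + 3 + 1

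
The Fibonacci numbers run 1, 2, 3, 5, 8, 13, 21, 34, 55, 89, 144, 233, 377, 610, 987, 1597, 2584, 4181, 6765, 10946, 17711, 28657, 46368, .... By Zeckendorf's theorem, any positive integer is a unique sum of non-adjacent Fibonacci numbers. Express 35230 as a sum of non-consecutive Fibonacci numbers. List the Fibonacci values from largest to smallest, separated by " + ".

28657 ≤ 35230 < 46368, so take 28657; remainder 6573
4181 ≤ 6573 < 6765, so take 4181; remainder 2392
1597 ≤ 2392 < 2584, so take 1597; remainder 795
610 ≤ 795 < 987, so take 610; remainder 185
144 ≤ 185 < 233, so take 144; remainder 41
34 ≤ 41 < 55, so take 34; remainder 7
5 ≤ 7 < 8, so take 5; remainder 2
2 ≤ 2 < 3, so take 2; remainder 0
So 35230 = 28657 + 4181 + 1597 + 610 + 144 + 34 + 5 + 2, with no two terms consecutive in the sequence.

28657 + 4181 + 1597 + 610 + 144 + 34 + 5 + 2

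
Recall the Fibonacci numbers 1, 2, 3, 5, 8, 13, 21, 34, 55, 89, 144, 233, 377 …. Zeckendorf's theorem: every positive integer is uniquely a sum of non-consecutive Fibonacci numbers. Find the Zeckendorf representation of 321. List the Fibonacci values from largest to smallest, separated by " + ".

233 + 55 + 21 + 8 + 3 + 1

largest Fibonacci ≤ 321 is 233; 321 − 233 = 88
largest Fibonacci ≤ 88 is 55; 88 − 55 = 33
largest Fibonacci ≤ 33 is 21; 33 − 21 = 12
largest Fibonacci ≤ 12 is 8; 12 − 8 = 4
largest Fibonacci ≤ 4 is 3; 4 − 3 = 1
largest Fibonacci ≤ 1 is 1; 1 − 1 = 0
So 321 = 233 + 55 + 21 + 8 + 3 + 1, with no two terms consecutive in the sequence.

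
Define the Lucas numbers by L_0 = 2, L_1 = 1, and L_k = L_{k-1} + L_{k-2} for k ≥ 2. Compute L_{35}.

20633239

Iterating the recurrence up to L_{28} = 710647 and L_{27} = 439204:
L_{29} = L_{28} + L_{27} = 710647 + 439204 = 1149851
L_{30} = L_{29} + L_{28} = 1149851 + 710647 = 1860498
L_{31} = L_{30} + L_{29} = 1860498 + 1149851 = 3010349
L_{32} = L_{31} + L_{30} = 3010349 + 1860498 = 4870847
L_{33} = L_{32} + L_{31} = 4870847 + 3010349 = 7881196
L_{34} = L_{33} + L_{32} = 7881196 + 4870847 = 12752043
L_{35} = L_{34} + L_{33} = 12752043 + 7881196 = 20633239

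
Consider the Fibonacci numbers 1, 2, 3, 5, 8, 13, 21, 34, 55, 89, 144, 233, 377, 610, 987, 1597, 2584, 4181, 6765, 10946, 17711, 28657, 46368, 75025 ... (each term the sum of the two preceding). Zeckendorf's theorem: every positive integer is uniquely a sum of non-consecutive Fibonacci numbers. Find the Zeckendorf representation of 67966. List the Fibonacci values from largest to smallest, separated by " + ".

46368 + 17711 + 2584 + 987 + 233 + 55 + 21 + 5 + 2

Greedy algorithm:
take 46368 (≤ 67966); 67966 − 46368 = 21598
take 17711 (≤ 21598); 21598 − 17711 = 3887
take 2584 (≤ 3887); 3887 − 2584 = 1303
take 987 (≤ 1303); 1303 − 987 = 316
take 233 (≤ 316); 316 − 233 = 83
take 55 (≤ 83); 83 − 55 = 28
take 21 (≤ 28); 28 − 21 = 7
take 5 (≤ 7); 7 − 5 = 2
take 2 (≤ 2); 2 − 2 = 0
So 67966 = 46368 + 17711 + 2584 + 987 + 233 + 55 + 21 + 5 + 2, with no two terms consecutive in the sequence.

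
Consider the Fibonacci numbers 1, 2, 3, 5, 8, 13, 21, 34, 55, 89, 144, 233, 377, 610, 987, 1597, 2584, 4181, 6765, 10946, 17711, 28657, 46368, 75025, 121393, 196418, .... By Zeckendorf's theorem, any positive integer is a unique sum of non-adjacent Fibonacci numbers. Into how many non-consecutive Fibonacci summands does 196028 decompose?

9

Repeatedly subtract the largest Fibonacci number that fits:
121393 ≤ 196028 < 196418, so take 121393; remainder 74635
46368 ≤ 74635 < 75025, so take 46368; remainder 28267
17711 ≤ 28267 < 28657, so take 17711; remainder 10556
6765 ≤ 10556 < 10946, so take 6765; remainder 3791
2584 ≤ 3791 < 4181, so take 2584; remainder 1207
987 ≤ 1207 < 1597, so take 987; remainder 220
144 ≤ 220 < 233, so take 144; remainder 76
55 ≤ 76 < 89, so take 55; remainder 21
21 ≤ 21 < 34, so take 21; remainder 0
196028 = 121393 + 46368 + 17711 + 6765 + 2584 + 987 + 144 + 55 + 21, which has 9 terms.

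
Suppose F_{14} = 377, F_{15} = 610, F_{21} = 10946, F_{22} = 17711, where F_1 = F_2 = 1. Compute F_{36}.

By the addition formula F_{m+n} = F_m F_{n+1} + F_{m−1} F_n with m=15, n=21: F_{36} = 610·17711 + 377·10946 = 10803710 + 4126642 = 14930352.

14930352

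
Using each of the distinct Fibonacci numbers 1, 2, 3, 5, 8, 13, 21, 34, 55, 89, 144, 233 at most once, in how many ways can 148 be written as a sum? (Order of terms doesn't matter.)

148 = 144+3+1 = 89+55+3+1 = 89+34+21+3+1 = … (1 more), for 4 in all.

4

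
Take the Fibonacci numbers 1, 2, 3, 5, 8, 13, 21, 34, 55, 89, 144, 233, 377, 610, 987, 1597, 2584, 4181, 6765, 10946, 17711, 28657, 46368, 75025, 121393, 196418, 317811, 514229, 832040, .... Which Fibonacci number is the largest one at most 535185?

514229

514229 ≤ 535185 < 832040, so the largest Fibonacci number not exceeding 535185 is 514229.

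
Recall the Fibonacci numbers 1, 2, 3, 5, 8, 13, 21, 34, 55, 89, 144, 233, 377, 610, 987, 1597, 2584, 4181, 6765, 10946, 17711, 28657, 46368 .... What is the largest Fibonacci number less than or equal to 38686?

28657 ≤ 38686 < 46368, so the largest Fibonacci number not exceeding 38686 is 28657.

28657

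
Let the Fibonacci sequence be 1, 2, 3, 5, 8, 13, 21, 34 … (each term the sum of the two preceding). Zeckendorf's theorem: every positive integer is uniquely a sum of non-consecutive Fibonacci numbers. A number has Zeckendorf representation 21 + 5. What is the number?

21 + 5 = 26.

26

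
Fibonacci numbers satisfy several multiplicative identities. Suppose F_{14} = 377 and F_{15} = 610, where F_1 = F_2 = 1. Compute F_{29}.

514229

By F_{2k+1} = F_k² + F_{k+1}²: F_{29} = 377² + 610² = 142129 + 372100 = 514229.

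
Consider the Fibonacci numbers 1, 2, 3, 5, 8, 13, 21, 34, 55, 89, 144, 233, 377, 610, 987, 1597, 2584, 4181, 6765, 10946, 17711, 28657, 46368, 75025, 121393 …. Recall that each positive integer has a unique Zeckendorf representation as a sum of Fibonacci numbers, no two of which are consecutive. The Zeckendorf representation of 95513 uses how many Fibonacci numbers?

largest Fibonacci ≤ 95513 is 75025; 95513 − 75025 = 20488
largest Fibonacci ≤ 20488 is 17711; 20488 − 17711 = 2777
largest Fibonacci ≤ 2777 is 2584; 2777 − 2584 = 193
largest Fibonacci ≤ 193 is 144; 193 − 144 = 49
largest Fibonacci ≤ 49 is 34; 49 − 34 = 15
largest Fibonacci ≤ 15 is 13; 15 − 13 = 2
largest Fibonacci ≤ 2 is 2; 2 − 2 = 0
95513 = 75025 + 17711 + 2584 + 144 + 34 + 13 + 2, which has 7 terms.

7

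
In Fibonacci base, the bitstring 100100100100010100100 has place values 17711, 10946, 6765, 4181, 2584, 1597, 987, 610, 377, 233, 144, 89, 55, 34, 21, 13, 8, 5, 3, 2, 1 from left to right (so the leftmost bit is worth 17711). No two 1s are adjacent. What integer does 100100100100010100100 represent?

23162

Summing the place values of the 1 bits: 17711 + 4181 + 987 + 233 + 34 + 13 + 3 = 23162.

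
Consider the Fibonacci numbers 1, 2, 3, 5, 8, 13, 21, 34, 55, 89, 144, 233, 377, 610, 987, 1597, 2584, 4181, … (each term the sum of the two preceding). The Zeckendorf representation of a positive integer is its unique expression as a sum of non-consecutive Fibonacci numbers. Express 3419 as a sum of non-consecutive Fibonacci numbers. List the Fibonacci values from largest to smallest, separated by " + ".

Repeatedly subtract the largest Fibonacci number that fits:
2584 ≤ 3419 < 4181, so take 2584; remainder 835
610 ≤ 835 < 987, so take 610; remainder 225
144 ≤ 225 < 233, so take 144; remainder 81
55 ≤ 81 < 89, so take 55; remainder 26
21 ≤ 26 < 34, so take 21; remainder 5
5 ≤ 5 < 8, so take 5; remainder 0
So 3419 = 2584 + 610 + 144 + 55 + 21 + 5, with no two terms consecutive in the sequence.

2584 + 610 + 144 + 55 + 21 + 5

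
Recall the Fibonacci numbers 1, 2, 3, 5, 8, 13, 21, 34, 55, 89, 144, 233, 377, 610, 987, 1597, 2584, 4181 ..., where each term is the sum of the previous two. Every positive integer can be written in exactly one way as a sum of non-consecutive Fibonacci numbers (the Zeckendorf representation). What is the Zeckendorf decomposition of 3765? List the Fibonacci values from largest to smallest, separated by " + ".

2584 + 987 + 144 + 34 + 13 + 3

Repeatedly subtract the largest Fibonacci number that fits:
3765 − 2584 = 1181
1181 − 987 = 194
194 − 144 = 50
50 − 34 = 16
16 − 13 = 3
3 − 3 = 0
So 3765 = 2584 + 987 + 144 + 34 + 13 + 3, with no two terms consecutive in the sequence.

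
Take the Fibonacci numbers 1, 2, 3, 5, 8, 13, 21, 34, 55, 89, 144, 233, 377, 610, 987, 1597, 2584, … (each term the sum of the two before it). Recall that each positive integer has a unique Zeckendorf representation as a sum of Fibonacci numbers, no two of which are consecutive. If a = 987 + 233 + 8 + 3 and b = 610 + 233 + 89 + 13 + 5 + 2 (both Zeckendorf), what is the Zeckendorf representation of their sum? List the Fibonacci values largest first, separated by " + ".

1597 + 377 + 144 + 55 + 8 + 2

The two numbers are 1231 and 952, so their sum is 2183.
Greedily peel off the largest Fibonacci term at each step:
2183: greatest Fibonacci not exceeding it is 1597, leaving 586
586: greatest Fibonacci not exceeding it is 377, leaving 209
209: greatest Fibonacci not exceeding it is 144, leaving 65
65: greatest Fibonacci not exceeding it is 55, leaving 10
10: greatest Fibonacci not exceeding it is 8, leaving 2
2: greatest Fibonacci not exceeding it is 2, leaving 0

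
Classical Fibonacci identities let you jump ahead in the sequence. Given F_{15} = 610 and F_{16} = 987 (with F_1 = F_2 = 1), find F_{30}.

By the doubling identity F_{2k} = F_k(2F_{k+1} − F_k): F_{30} = 610·(2·987 − 610) = 610·1364 = 832040.

832040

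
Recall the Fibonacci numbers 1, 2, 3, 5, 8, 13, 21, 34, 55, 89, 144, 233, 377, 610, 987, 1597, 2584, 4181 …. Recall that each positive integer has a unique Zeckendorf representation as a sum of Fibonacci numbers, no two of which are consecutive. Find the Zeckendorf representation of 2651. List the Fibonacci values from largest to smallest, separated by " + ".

2584 + 55 + 8 + 3 + 1

Greedily peel off the largest Fibonacci term at each step:
subtract 2584 from 2651: 67 remains
subtract 55 from 67: 12 remains
subtract 8 from 12: 4 remains
subtract 3 from 4: 1 remains
subtract 1 from 1: 0 remains
So 2651 = 2584 + 55 + 8 + 3 + 1, with no two terms consecutive in the sequence.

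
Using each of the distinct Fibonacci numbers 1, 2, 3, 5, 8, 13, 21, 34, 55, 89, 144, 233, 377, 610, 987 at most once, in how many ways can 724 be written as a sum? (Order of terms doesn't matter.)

724 = 610+89+21+3+1 = 610+89+13+8+3+1 = 610+55+34+21+3+1 = 377+233+89+21+3+1 = 610+55+34+13+8+3+1 = … (5 more), for 10 in all.

10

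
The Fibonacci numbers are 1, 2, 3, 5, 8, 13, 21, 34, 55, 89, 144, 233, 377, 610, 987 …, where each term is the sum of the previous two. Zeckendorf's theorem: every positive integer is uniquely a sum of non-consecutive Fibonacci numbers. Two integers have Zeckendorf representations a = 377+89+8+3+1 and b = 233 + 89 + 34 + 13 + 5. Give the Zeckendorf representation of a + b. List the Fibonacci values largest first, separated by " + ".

610 + 233 + 8 + 1

The two numbers are 478 and 374, so their sum is 852.
852: greatest Fibonacci not exceeding it is 610, leaving 242
242: greatest Fibonacci not exceeding it is 233, leaving 9
9: greatest Fibonacci not exceeding it is 8, leaving 1
1: greatest Fibonacci not exceeding it is 1, leaving 0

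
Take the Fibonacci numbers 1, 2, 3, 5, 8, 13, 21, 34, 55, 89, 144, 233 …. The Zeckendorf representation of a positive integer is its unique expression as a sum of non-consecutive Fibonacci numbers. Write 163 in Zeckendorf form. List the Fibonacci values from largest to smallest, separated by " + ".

take 144 (≤ 163); 163 − 144 = 19
take 13 (≤ 19); 19 − 13 = 6
take 5 (≤ 6); 6 − 5 = 1
take 1 (≤ 1); 1 − 1 = 0
So 163 = 144 + 13 + 5 + 1, with no two terms consecutive in the sequence.

144 + 13 + 5 + 1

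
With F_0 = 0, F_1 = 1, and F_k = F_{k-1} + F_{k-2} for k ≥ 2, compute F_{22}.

17711

Iterating the recurrence up to F_{15} = 610 and F_{14} = 377:
F_{16} = F_{15} + F_{14} = 610 + 377 = 987
F_{17} = F_{16} + F_{15} = 987 + 610 = 1597
F_{18} = F_{17} + F_{16} = 1597 + 987 = 2584
F_{19} = F_{18} + F_{17} = 2584 + 1597 = 4181
F_{20} = F_{19} + F_{18} = 4181 + 2584 = 6765
F_{21} = F_{20} + F_{19} = 6765 + 4181 = 10946
F_{22} = F_{21} + F_{20} = 10946 + 6765 = 17711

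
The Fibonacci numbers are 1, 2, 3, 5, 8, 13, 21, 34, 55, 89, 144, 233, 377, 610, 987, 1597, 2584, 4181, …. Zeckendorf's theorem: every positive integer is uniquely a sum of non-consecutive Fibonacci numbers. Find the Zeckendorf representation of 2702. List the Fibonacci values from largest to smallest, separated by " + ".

Repeatedly subtract the largest Fibonacci number that fits:
take 2584 (≤ 2702); 2702 − 2584 = 118
take 89 (≤ 118); 118 − 89 = 29
take 21 (≤ 29); 29 − 21 = 8
take 8 (≤ 8); 8 − 8 = 0
So 2702 = 2584 + 89 + 21 + 8, with no two terms consecutive in the sequence.

2584 + 89 + 21 + 8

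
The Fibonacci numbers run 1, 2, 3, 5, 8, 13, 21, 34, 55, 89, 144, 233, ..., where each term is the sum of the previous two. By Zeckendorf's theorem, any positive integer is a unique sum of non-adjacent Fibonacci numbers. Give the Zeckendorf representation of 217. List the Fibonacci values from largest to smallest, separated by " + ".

144 + 55 + 13 + 5

Greedy algorithm:
subtract 144 from 217: 73 remains
subtract 55 from 73: 18 remains
subtract 13 from 18: 5 remains
subtract 5 from 5: 0 remains
So 217 = 144 + 55 + 13 + 5, with no two terms consecutive in the sequence.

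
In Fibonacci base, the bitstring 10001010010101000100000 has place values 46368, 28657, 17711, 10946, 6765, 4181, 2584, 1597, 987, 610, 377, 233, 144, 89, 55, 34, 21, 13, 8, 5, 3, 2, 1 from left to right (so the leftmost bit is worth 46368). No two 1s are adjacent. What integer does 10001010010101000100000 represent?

56662

Summing the place values of the 1 bits: 46368 + 6765 + 2584 + 610 + 233 + 89 + 13 = 56662.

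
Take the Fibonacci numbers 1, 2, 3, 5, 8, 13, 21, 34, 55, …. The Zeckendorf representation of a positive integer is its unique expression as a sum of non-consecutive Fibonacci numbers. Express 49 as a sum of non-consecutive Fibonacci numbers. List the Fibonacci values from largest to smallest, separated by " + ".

34 + 13 + 2

Repeatedly subtract the largest Fibonacci number that fits:
34 ≤ 49 < 55, so take 34; remainder 15
13 ≤ 15 < 21, so take 13; remainder 2
2 ≤ 2 < 3, so take 2; remainder 0
So 49 = 34 + 13 + 2, with no two terms consecutive in the sequence.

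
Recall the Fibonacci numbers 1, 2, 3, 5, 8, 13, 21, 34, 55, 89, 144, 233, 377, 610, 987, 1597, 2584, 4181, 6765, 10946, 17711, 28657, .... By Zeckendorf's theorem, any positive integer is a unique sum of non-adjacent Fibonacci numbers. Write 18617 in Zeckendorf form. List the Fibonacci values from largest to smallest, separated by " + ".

Greedily peel off the largest Fibonacci term at each step:
take 17711 (≤ 18617); 18617 − 17711 = 906
take 610 (≤ 906); 906 − 610 = 296
take 233 (≤ 296); 296 − 233 = 63
take 55 (≤ 63); 63 − 55 = 8
take 8 (≤ 8); 8 − 8 = 0
So 18617 = 17711 + 610 + 233 + 55 + 8, with no two terms consecutive in the sequence.

17711 + 610 + 233 + 55 + 8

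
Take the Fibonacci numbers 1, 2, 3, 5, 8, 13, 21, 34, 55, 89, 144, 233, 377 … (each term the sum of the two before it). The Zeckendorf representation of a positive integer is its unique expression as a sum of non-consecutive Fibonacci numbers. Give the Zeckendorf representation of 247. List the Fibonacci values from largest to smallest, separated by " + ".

233 + 13 + 1

take 233 (≤ 247); 247 − 233 = 14
take 13 (≤ 14); 14 − 13 = 1
take 1 (≤ 1); 1 − 1 = 0
So 247 = 233 + 13 + 1, with no two terms consecutive in the sequence.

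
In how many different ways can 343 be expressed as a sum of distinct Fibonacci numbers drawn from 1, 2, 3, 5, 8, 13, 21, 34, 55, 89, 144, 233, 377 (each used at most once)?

Each representation comes from the Zeckendorf form by replacing some F_k with F_{k−1} + F_{k−2} where possible.
343 = 233+89+21 = 233+89+13+8 = 233+55+34+21 = 233+89+13+5+3 = … (8 more), for 12 in all.

12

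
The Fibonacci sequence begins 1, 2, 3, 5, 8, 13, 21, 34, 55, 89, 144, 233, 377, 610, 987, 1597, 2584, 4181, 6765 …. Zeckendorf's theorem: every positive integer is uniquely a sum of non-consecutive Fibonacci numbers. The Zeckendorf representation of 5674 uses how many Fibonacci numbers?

7

Repeatedly subtract the largest Fibonacci number that fits:
5674 − 4181 = 1493
1493 − 987 = 506
506 − 377 = 129
129 − 89 = 40
40 − 34 = 6
6 − 5 = 1
1 − 1 = 0
5674 = 4181 + 987 + 377 + 89 + 34 + 5 + 1, which has 7 terms.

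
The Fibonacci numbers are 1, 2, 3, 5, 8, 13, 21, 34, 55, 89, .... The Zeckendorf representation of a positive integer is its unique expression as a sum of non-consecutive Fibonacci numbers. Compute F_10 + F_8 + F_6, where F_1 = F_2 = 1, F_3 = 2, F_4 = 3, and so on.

84

F_10 + F_8 + F_6 = 55 + 21 + 8 = 84.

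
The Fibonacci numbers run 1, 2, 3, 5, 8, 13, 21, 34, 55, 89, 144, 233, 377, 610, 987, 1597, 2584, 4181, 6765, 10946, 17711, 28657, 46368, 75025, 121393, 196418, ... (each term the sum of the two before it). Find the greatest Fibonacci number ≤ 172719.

121393 ≤ 172719 < 196418, so the largest Fibonacci number not exceeding 172719 is 121393.

121393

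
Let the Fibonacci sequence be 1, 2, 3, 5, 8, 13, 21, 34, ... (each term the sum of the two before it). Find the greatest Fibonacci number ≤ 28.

21 ≤ 28 < 34, so the largest Fibonacci number not exceeding 28 is 21.

21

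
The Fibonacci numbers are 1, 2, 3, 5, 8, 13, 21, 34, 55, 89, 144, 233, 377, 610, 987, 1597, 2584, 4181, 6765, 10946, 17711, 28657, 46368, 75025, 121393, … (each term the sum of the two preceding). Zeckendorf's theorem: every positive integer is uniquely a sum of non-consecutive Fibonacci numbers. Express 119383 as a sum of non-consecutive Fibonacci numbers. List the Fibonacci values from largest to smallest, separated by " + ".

75025 + 28657 + 10946 + 4181 + 377 + 144 + 34 + 13 + 5 + 1

75025 ≤ 119383 < 121393, so take 75025; remainder 44358
28657 ≤ 44358 < 46368, so take 28657; remainder 15701
10946 ≤ 15701 < 17711, so take 10946; remainder 4755
4181 ≤ 4755 < 6765, so take 4181; remainder 574
377 ≤ 574 < 610, so take 377; remainder 197
144 ≤ 197 < 233, so take 144; remainder 53
34 ≤ 53 < 55, so take 34; remainder 19
13 ≤ 19 < 21, so take 13; remainder 6
5 ≤ 6 < 8, so take 5; remainder 1
1 ≤ 1 < 2, so take 1; remainder 0
So 119383 = 75025 + 28657 + 10946 + 4181 + 377 + 144 + 34 + 13 + 5 + 1, with no two terms consecutive in the sequence.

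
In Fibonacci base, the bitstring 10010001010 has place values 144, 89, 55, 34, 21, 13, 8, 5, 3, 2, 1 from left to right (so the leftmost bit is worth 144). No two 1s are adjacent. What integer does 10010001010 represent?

185

Summing the place values of the 1 bits: 144 + 34 + 5 + 2 = 185.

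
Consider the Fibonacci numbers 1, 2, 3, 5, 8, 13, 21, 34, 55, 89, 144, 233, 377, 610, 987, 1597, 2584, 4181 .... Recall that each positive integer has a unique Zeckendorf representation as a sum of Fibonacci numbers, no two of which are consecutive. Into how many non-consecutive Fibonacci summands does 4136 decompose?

7

Greedily peel off the largest Fibonacci term at each step:
subtract 2584 from 4136: 1552 remains
subtract 987 from 1552: 565 remains
subtract 377 from 565: 188 remains
subtract 144 from 188: 44 remains
subtract 34 from 44: 10 remains
subtract 8 from 10: 2 remains
subtract 2 from 2: 0 remains
4136 = 2584 + 987 + 377 + 144 + 34 + 8 + 2, which has 7 terms.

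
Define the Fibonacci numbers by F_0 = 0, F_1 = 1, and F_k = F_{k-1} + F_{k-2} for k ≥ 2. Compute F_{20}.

6765

Iterating the recurrence up to F_{15} = 610 and F_{14} = 377:
F_{16} = F_{15} + F_{14} = 610 + 377 = 987
F_{17} = F_{16} + F_{15} = 987 + 610 = 1597
F_{18} = F_{17} + F_{16} = 1597 + 987 = 2584
F_{19} = F_{18} + F_{17} = 2584 + 1597 = 4181
F_{20} = F_{19} + F_{18} = 4181 + 2584 = 6765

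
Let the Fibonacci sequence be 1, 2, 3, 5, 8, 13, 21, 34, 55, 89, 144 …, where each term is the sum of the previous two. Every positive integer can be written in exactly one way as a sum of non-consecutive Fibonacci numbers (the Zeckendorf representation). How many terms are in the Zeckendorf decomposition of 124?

subtract 89 from 124: 35 remains
subtract 34 from 35: 1 remains
subtract 1 from 1: 0 remains
124 = 89 + 34 + 1, which has 3 terms.

3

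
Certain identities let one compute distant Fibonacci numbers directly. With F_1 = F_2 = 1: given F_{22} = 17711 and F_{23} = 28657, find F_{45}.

1134903170

By F_{2k+1} = F_k² + F_{k+1}²: F_{45} = 17711² + 28657² = 313679521 + 821223649 = 1134903170.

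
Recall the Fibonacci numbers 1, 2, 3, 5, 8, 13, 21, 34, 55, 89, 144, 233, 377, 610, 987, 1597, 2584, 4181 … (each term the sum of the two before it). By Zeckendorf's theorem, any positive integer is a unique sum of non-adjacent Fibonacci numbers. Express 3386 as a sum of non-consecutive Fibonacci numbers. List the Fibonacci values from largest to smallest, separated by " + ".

2584 + 610 + 144 + 34 + 13 + 1

2584 ≤ 3386 < 4181, so take 2584; remainder 802
610 ≤ 802 < 987, so take 610; remainder 192
144 ≤ 192 < 233, so take 144; remainder 48
34 ≤ 48 < 55, so take 34; remainder 14
13 ≤ 14 < 21, so take 13; remainder 1
1 ≤ 1 < 2, so take 1; remainder 0
So 3386 = 2584 + 610 + 144 + 34 + 13 + 1, with no two terms consecutive in the sequence.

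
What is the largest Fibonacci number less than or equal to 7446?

6765 ≤ 7446 < 10946, so the largest Fibonacci number not exceeding 7446 is 6765.

6765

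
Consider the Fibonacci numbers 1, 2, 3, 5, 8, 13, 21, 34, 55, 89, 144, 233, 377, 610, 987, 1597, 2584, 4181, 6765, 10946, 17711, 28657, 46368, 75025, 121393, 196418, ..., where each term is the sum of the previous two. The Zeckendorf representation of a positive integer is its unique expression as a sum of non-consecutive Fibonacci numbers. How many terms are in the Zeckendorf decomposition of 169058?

7

Greedy algorithm:
take 121393 (≤ 169058); 169058 − 121393 = 47665
take 46368 (≤ 47665); 47665 − 46368 = 1297
take 987 (≤ 1297); 1297 − 987 = 310
take 233 (≤ 310); 310 − 233 = 77
take 55 (≤ 77); 77 − 55 = 22
take 21 (≤ 22); 22 − 21 = 1
take 1 (≤ 1); 1 − 1 = 0
169058 = 121393 + 46368 + 987 + 233 + 55 + 21 + 1, which has 7 terms.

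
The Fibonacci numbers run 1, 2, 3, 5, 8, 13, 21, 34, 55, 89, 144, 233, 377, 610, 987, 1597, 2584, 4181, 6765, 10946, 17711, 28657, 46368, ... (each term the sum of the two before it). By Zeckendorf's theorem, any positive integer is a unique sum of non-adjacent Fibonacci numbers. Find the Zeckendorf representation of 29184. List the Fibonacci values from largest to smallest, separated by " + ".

28657 + 377 + 144 + 5 + 1

29184: greatest Fibonacci not exceeding it is 28657, leaving 527
527: greatest Fibonacci not exceeding it is 377, leaving 150
150: greatest Fibonacci not exceeding it is 144, leaving 6
6: greatest Fibonacci not exceeding it is 5, leaving 1
1: greatest Fibonacci not exceeding it is 1, leaving 0
So 29184 = 28657 + 377 + 144 + 5 + 1, with no two terms consecutive in the sequence.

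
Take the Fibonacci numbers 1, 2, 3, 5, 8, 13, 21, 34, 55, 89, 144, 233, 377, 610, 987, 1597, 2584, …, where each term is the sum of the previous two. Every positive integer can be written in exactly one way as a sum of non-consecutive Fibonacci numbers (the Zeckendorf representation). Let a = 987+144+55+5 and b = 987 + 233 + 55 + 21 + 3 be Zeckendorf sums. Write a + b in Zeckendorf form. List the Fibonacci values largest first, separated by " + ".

1597 + 610 + 233 + 34 + 13 + 3

The two numbers are 1191 and 1299, so their sum is 2490.
Repeatedly subtract the largest Fibonacci number that fits:
largest Fibonacci ≤ 2490 is 1597; 2490 − 1597 = 893
largest Fibonacci ≤ 893 is 610; 893 − 610 = 283
largest Fibonacci ≤ 283 is 233; 283 − 233 = 50
largest Fibonacci ≤ 50 is 34; 50 − 34 = 16
largest Fibonacci ≤ 16 is 13; 16 − 13 = 3
largest Fibonacci ≤ 3 is 3; 3 − 3 = 0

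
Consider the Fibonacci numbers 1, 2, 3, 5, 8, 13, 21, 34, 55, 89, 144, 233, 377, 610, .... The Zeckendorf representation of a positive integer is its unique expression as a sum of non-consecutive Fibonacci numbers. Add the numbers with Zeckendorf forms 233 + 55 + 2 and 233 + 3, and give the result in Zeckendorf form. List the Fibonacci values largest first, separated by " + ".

377 + 144 + 5

The two numbers are 290 and 236, so their sum is 526.
526 − 377 = 149
149 − 144 = 5
5 − 5 = 0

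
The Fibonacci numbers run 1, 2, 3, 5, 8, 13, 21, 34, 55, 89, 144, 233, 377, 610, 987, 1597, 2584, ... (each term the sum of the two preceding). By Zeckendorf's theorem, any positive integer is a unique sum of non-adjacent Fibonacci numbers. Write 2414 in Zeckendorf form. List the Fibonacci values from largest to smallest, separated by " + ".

1597 + 610 + 144 + 55 + 8

Greedy algorithm:
largest Fibonacci ≤ 2414 is 1597; 2414 − 1597 = 817
largest Fibonacci ≤ 817 is 610; 817 − 610 = 207
largest Fibonacci ≤ 207 is 144; 207 − 144 = 63
largest Fibonacci ≤ 63 is 55; 63 − 55 = 8
largest Fibonacci ≤ 8 is 8; 8 − 8 = 0
So 2414 = 1597 + 610 + 144 + 55 + 8, with no two terms consecutive in the sequence.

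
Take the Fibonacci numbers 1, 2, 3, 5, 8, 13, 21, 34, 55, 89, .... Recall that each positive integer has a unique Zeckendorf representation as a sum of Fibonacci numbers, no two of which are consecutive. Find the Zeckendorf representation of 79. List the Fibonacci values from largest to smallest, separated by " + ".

79 − 55 = 24
24 − 21 = 3
3 − 3 = 0
So 79 = 55 + 21 + 3, with no two terms consecutive in the sequence.

55 + 21 + 3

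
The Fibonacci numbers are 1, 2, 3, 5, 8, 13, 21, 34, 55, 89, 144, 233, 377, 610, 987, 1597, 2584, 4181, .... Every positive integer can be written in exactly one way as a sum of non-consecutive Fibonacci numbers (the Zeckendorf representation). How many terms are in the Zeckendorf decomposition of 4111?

7

Greedy algorithm:
largest Fibonacci ≤ 4111 is 2584; 4111 − 2584 = 1527
largest Fibonacci ≤ 1527 is 987; 1527 − 987 = 540
largest Fibonacci ≤ 540 is 377; 540 − 377 = 163
largest Fibonacci ≤ 163 is 144; 163 − 144 = 19
largest Fibonacci ≤ 19 is 13; 19 − 13 = 6
largest Fibonacci ≤ 6 is 5; 6 − 5 = 1
largest Fibonacci ≤ 1 is 1; 1 − 1 = 0
4111 = 2584 + 987 + 377 + 144 + 13 + 5 + 1, which has 7 terms.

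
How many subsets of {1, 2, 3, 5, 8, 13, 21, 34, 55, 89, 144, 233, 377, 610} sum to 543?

13

Each representation comes from the Zeckendorf form by replacing some F_k with F_{k−1} + F_{k−2} where possible.
543 = 377+144+21+1 = 377+144+13+8+1 = 377+89+55+21+1 = … (10 more), for 13 in all.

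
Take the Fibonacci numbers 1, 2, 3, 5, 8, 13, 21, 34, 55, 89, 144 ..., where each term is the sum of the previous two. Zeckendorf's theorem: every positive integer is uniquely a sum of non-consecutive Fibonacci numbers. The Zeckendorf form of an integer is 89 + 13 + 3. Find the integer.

105

89 + 13 + 3 = 105.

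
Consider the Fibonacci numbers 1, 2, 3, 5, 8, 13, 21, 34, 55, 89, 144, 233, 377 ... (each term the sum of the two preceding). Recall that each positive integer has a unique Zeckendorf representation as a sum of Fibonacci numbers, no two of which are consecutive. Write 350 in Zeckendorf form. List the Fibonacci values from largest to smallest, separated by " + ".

233 + 89 + 21 + 5 + 2

Repeatedly subtract the largest Fibonacci number that fits:
350: greatest Fibonacci not exceeding it is 233, leaving 117
117: greatest Fibonacci not exceeding it is 89, leaving 28
28: greatest Fibonacci not exceeding it is 21, leaving 7
7: greatest Fibonacci not exceeding it is 5, leaving 2
2: greatest Fibonacci not exceeding it is 2, leaving 0
So 350 = 233 + 89 + 21 + 5 + 2, with no two terms consecutive in the sequence.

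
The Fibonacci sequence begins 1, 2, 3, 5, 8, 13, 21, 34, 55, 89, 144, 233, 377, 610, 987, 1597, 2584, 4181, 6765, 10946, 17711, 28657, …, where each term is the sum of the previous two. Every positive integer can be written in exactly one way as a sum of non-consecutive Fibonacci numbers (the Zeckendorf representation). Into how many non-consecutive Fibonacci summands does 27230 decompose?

6

Greedy algorithm:
27230: greatest Fibonacci not exceeding it is 17711, leaving 9519
9519: greatest Fibonacci not exceeding it is 6765, leaving 2754
2754: greatest Fibonacci not exceeding it is 2584, leaving 170
170: greatest Fibonacci not exceeding it is 144, leaving 26
26: greatest Fibonacci not exceeding it is 21, leaving 5
5: greatest Fibonacci not exceeding it is 5, leaving 0
27230 = 17711 + 6765 + 2584 + 144 + 21 + 5, which has 6 terms.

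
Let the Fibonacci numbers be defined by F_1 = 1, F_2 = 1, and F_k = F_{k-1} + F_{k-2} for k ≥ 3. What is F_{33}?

3524578

Iterating the recurrence up to F_{26} = 121393 and F_{25} = 75025:
F_{27} = F_{26} + F_{25} = 121393 + 75025 = 196418
F_{28} = F_{27} + F_{26} = 196418 + 121393 = 317811
F_{29} = F_{28} + F_{27} = 317811 + 196418 = 514229
F_{30} = F_{29} + F_{28} = 514229 + 317811 = 832040
F_{31} = F_{30} + F_{29} = 832040 + 514229 = 1346269
F_{32} = F_{31} + F_{30} = 1346269 + 832040 = 2178309
F_{33} = F_{32} + F_{31} = 2178309 + 1346269 = 3524578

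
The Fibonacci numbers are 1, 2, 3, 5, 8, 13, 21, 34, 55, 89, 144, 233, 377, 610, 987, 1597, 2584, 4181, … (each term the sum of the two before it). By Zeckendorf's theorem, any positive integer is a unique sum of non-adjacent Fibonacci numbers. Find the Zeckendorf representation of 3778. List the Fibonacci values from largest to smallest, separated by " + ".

2584 + 987 + 144 + 55 + 8

Greedy algorithm:
2584 ≤ 3778 < 4181, so take 2584; remainder 1194
987 ≤ 1194 < 1597, so take 987; remainder 207
144 ≤ 207 < 233, so take 144; remainder 63
55 ≤ 63 < 89, so take 55; remainder 8
8 ≤ 8 < 13, so take 8; remainder 0
So 3778 = 2584 + 987 + 144 + 55 + 8, with no two terms consecutive in the sequence.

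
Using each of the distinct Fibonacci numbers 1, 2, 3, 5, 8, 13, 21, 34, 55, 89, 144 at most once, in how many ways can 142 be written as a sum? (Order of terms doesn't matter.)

5

Starting from the Zeckendorf form and repeatedly splitting a term F_k into F_{k−1} + F_{k−2} (when neither is already used) reaches every representation.
142 = 89+34+13+5+1 = 89+34+13+3+2+1 = 89+34+8+5+3+2+1 = 89+21+13+8+5+3+2+1 = … (1 more), for 5 in all.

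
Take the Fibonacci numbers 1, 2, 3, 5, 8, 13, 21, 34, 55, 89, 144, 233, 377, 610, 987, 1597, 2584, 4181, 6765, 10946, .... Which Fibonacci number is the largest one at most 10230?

6765 ≤ 10230 < 10946, so the largest Fibonacci number not exceeding 10230 is 6765.

6765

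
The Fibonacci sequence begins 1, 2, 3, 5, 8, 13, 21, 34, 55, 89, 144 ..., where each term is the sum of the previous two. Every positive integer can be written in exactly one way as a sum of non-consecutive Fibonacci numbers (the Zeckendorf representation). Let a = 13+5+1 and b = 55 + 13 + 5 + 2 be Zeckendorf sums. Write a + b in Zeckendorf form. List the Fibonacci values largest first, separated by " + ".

The two numbers are 19 and 75, so their sum is 94.
Repeatedly subtract the largest Fibonacci number that fits:
take 89 (≤ 94); 94 − 89 = 5
take 5 (≤ 5); 5 − 5 = 0

89 + 5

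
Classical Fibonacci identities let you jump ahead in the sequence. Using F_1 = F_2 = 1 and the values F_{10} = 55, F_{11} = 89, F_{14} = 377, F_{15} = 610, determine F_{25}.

By the addition formula F_{m+n} = F_m F_{n+1} + F_{m−1} F_n with m=15, n=10: F_{25} = 610·89 + 377·55 = 54290 + 20735 = 75025.

75025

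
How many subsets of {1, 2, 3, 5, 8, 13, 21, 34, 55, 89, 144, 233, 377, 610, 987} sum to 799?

24

Starting from the Zeckendorf form and repeatedly splitting a term F_k into F_{k−1} + F_{k−2} (when neither is already used) reaches every representation.
799 = 610+144+34+8+3 = 610+144+34+8+2+1 = 610+144+21+13+8+3 = 610+89+55+34+8+3 = 377+233+144+34+8+3 = … (19 more), for 24 in all.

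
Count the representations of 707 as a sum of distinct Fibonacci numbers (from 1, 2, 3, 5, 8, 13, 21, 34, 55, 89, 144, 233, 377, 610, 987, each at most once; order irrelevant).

Starting from the Zeckendorf form and repeatedly splitting a term F_k into F_{k−1} + F_{k−2} (when neither is already used) reaches every representation.
707 = 610+89+8 = 610+89+5+3 = 610+55+34+8 = … (21 more), for 24 in all.

24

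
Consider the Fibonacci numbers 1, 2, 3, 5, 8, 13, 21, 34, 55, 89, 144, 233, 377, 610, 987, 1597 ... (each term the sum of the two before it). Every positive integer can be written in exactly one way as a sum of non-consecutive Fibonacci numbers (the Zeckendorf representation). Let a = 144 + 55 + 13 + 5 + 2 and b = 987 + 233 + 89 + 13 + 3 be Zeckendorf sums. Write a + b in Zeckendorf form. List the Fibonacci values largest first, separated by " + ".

The two numbers are 219 and 1325, so their sum is 1544.
Greedily peel off the largest Fibonacci term at each step:
subtract 987 from 1544: 557 remains
subtract 377 from 557: 180 remains
subtract 144 from 180: 36 remains
subtract 34 from 36: 2 remains
subtract 2 from 2: 0 remains

987 + 377 + 144 + 34 + 2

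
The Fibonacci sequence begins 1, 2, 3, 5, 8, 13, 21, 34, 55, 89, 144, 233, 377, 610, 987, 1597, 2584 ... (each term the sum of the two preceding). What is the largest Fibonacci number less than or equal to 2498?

1597 ≤ 2498 < 2584, so the largest Fibonacci number not exceeding 2498 is 1597.

1597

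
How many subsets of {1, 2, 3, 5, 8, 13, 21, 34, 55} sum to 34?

4

Each representation comes from the Zeckendorf form by replacing some F_k with F_{k−1} + F_{k−2} where possible.
34 = 34 = 21+13 = 21+8+5 = 21+8+3+2 — 4 representations.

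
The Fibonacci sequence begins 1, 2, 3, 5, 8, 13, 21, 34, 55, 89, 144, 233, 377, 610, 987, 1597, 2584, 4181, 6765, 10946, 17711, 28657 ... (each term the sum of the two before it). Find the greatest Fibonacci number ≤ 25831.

17711

17711 ≤ 25831 < 28657, so the largest Fibonacci number not exceeding 25831 is 17711.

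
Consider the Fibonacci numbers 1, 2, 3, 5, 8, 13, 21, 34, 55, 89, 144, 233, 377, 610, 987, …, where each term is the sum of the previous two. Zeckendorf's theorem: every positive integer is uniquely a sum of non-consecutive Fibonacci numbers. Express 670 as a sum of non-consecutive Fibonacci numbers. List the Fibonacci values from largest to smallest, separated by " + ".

Greedily peel off the largest Fibonacci term at each step:
take 610 (≤ 670); 670 − 610 = 60
take 55 (≤ 60); 60 − 55 = 5
take 5 (≤ 5); 5 − 5 = 0
So 670 = 610 + 55 + 5, with no two terms consecutive in the sequence.

610 + 55 + 5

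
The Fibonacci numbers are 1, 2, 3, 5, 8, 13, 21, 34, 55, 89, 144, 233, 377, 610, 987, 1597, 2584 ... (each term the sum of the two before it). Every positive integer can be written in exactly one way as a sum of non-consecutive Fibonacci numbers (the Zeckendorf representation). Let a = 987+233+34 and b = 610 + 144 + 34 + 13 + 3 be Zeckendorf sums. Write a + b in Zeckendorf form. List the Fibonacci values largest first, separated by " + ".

1597 + 377 + 55 + 21 + 8

The two numbers are 1254 and 804, so their sum is 2058.
Repeatedly subtract the largest Fibonacci number that fits:
2058 − 1597 = 461
461 − 377 = 84
84 − 55 = 29
29 − 21 = 8
8 − 8 = 0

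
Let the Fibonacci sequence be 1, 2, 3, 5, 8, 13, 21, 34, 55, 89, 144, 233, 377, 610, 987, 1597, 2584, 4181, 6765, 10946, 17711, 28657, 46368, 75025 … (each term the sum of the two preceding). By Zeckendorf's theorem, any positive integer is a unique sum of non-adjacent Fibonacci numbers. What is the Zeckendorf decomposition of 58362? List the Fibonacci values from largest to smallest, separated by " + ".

46368 + 10946 + 987 + 55 + 5 + 1

subtract 46368 from 58362: 11994 remains
subtract 10946 from 11994: 1048 remains
subtract 987 from 1048: 61 remains
subtract 55 from 61: 6 remains
subtract 5 from 6: 1 remains
subtract 1 from 1: 0 remains
So 58362 = 46368 + 10946 + 987 + 55 + 5 + 1, with no two terms consecutive in the sequence.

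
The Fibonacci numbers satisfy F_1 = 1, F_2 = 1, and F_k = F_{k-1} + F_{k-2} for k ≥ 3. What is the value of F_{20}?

6765

Iterating the recurrence up to F_{12} = 144 and F_{11} = 89:
F_{13} = F_{12} + F_{11} = 144 + 89 = 233
F_{14} = F_{13} + F_{12} = 233 + 144 = 377
F_{15} = F_{14} + F_{13} = 377 + 233 = 610
F_{16} = F_{15} + F_{14} = 610 + 377 = 987
F_{17} = F_{16} + F_{15} = 987 + 610 = 1597
F_{18} = F_{17} + F_{16} = 1597 + 987 = 2584
F_{19} = F_{18} + F_{17} = 2584 + 1597 = 4181
F_{20} = F_{19} + F_{18} = 4181 + 2584 = 6765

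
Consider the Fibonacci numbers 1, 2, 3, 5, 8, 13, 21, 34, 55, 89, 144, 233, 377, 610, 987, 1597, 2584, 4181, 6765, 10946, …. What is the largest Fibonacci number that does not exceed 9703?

6765

6765 ≤ 9703 < 10946, so the largest Fibonacci number not exceeding 9703 is 6765.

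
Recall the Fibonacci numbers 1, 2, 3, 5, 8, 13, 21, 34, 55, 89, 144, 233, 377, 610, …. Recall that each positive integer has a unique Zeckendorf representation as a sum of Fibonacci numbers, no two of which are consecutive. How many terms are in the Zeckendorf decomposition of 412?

Repeatedly subtract the largest Fibonacci number that fits:
largest Fibonacci ≤ 412 is 377; 412 − 377 = 35
largest Fibonacci ≤ 35 is 34; 35 − 34 = 1
largest Fibonacci ≤ 1 is 1; 1 − 1 = 0
412 = 377 + 34 + 1, which has 3 terms.

3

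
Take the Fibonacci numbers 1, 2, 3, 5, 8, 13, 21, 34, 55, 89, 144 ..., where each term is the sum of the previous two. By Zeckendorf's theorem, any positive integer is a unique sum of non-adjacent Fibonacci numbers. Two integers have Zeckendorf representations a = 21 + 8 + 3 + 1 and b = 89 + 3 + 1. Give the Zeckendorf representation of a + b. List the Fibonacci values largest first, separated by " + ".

89 + 34 + 3

The two numbers are 33 and 93, so their sum is 126.
largest Fibonacci ≤ 126 is 89; 126 − 89 = 37
largest Fibonacci ≤ 37 is 34; 37 − 34 = 3
largest Fibonacci ≤ 3 is 3; 3 − 3 = 0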